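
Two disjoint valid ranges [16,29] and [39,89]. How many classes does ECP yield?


Valid ranges: [16,29] and [39,89]
Class 1: x < 16 — invalid
Class 2: 16 ≤ x ≤ 29 — valid
Class 3: 29 < x < 39 — invalid (gap between ranges)
Class 4: 39 ≤ x ≤ 89 — valid
Class 5: x > 89 — invalid
Total equivalence classes: 5

5 equivalence classes


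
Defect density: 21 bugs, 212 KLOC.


Defect density = defects / KLOC
Defect density = 21 / 212
Defect density = 0.099 defects/KLOC

0.099 defects/KLOC


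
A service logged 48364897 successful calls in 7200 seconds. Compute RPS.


Formula: throughput = requests / seconds
throughput = 48364897 / 7200
throughput = 6717.35 requests/second

6717.35 requests/second


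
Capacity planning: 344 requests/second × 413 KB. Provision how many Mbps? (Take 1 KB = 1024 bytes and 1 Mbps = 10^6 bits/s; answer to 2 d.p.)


Formula: Mbps = payload_bytes * RPS * 8 / 1e6
Payload per request = 413 KB = 413 * 1024 = 422912 bytes
Total bytes/sec = 422912 * 344 = 145481728
Total bits/sec = 145481728 * 8 = 1163853824
Mbps = 1163853824 / 1e6 = 1163.85

1163.85 Mbps


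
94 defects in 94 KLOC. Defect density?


Defect density = defects / KLOC
Defect density = 94 / 94
Defect density = 1.0 defects/KLOC

1.0 defects/KLOC


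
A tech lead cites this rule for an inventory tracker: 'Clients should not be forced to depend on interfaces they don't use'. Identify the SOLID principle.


This describes the Interface Segregation Principle (ISP)

Interface Segregation Principle (ISP)


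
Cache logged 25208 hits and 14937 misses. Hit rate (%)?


Formula: hit rate = hits / (hits + misses) * 100
hit rate = 25208 / (25208 + 14937) * 100
hit rate = 25208 / 40145 * 100
hit rate = 62.79%

62.79%


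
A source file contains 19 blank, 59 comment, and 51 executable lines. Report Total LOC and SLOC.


Total LOC = blank + comment + code
Total LOC = 19 + 59 + 51 = 129
SLOC (source only) = code = 51

Total LOC: 129, SLOC: 51


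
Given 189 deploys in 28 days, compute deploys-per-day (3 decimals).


Formula: deployments per day = releases / days
= 189 / 28
= 6.75 deploys/day
(equivalently, 47.25 deploys/week)

6.75 deploys/day


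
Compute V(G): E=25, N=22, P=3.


Formula: V(G) = E - N + 2P
V(G) = 25 - 22 + 2*3
V(G) = 3 + 6
V(G) = 9

9


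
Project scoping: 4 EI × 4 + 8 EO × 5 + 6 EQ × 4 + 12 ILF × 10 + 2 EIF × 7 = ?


UFP = EI*4 + EO*5 + EQ*4 + ILF*10 + EIF*7
UFP = 4*4 + 8*5 + 6*4 + 12*10 + 2*7
UFP = 16 + 40 + 24 + 120 + 14
UFP = 214

214


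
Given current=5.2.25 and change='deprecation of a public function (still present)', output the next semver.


Current: 5.2.25
Change category: 'deprecation of a public function (still present)' → minor bump
SemVer rule: minor bump → increment MINOR, reset PATCH to 0 (MAJOR unchanged)
New: 5.3.0

5.3.0


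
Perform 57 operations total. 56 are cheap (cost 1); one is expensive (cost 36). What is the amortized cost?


Formula: Amortized cost = Total cost / Operations
Total cost = (56 * 1) + (1 * 36)
Total cost = 56 + 36 = 92
Amortized = 92 / 57 = 1.614

1.614


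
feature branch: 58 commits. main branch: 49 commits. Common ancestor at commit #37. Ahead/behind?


Common ancestor: commit #37
feature commits after divergence: 58 - 37 = 21
main commits after divergence: 49 - 37 = 12
feature is 21 commits ahead of main
main is 12 commits ahead of feature

feature ahead: 21, main ahead: 12


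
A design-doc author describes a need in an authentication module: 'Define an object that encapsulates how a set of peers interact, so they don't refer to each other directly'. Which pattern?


This matches the Mediator pattern

Mediator


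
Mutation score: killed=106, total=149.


Mutation score = killed / total * 100
Mutation score = 106 / 149 * 100
Mutation score = 71.14%

71.14%


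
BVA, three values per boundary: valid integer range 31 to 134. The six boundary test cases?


Range: [31, 134]
Boundaries: just below min, min, min+1, max-1, max, just above max
Values: [30, 31, 32, 133, 134, 135]

[30, 31, 32, 133, 134, 135]


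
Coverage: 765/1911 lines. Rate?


Coverage = covered / total * 100
Coverage = 765 / 1911 * 100
Coverage = 40.03%

40.03%


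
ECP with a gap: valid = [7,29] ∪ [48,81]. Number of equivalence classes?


Valid ranges: [7,29] and [48,81]
Class 1: x < 7 — invalid
Class 2: 7 ≤ x ≤ 29 — valid
Class 3: 29 < x < 48 — invalid (gap between ranges)
Class 4: 48 ≤ x ≤ 81 — valid
Class 5: x > 81 — invalid
Total equivalence classes: 5

5 equivalence classes


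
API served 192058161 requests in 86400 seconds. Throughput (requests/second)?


Formula: throughput = requests / seconds
throughput = 192058161 / 86400
throughput = 2222.9 requests/second

2222.9 requests/second


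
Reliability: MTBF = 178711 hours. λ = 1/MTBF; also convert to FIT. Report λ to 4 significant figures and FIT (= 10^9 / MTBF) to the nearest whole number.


Formula: λ = 1 / MTBF; FIT = λ × 1e9 = 1e9 / MTBF
λ = 1 / 178711 ≈ 5.596e-06 failures/hour
FIT = 1e9 / 178711 ≈ 5596 failures per 1e9 hours (nearest whole number)

λ = 5.596e-06 /h, FIT = 5596


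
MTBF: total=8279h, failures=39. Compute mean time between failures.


Formula: MTBF = Total operating time / Number of failures
MTBF = 8279 / 39
MTBF = 212.28 hours

212.28 hours


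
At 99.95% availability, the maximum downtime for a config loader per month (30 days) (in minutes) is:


Formula: allowed downtime = period * (100 - SLA) / 100
Period (month (30 days)) = 43200 minutes
Unavailability fraction = (100 - 99.95) / 100
Allowed downtime = 43200 * (100 - 99.95) / 100
Allowed downtime = 21.6 minutes

21.6 minutes


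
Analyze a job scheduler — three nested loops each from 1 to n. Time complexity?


Reasoning: three levels of nesting over n
Complexity: O(n^3)

O(n^3)


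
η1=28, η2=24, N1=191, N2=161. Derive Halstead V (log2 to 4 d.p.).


Formula: V = N * log2(η), where N = N1 + N2 and η = η1 + η2
η = 28 + 24 = 52
N = 191 + 161 = 352
log2(52) ≈ 5.7004
V = 352 * 5.7004 = 2006.54

2006.54


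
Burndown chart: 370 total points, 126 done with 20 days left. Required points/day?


Formula: Required rate = Remaining points / Days left
Remaining = 370 - 126 = 244 points
Required rate = 244 / 20 = 12.2 points/day

12.2 points/day


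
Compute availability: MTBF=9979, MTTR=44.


Availability = MTBF / (MTBF + MTTR)
Availability = 9979 / (9979 + 44)
Availability = 9979 / 10023
Availability = 99.561%

99.561%


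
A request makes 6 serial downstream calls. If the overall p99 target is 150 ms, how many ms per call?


Formula: per_stage = total_budget / stages
per_stage = 150 / 6
per_stage = 25.0 ms

25.0 ms


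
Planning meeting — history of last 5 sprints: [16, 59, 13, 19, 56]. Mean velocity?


Formula: Avg velocity = Total points / Number of sprints
Points: [16, 59, 13, 19, 56]
Sum = 16 + 59 + 13 + 19 + 56 = 163
Avg velocity = 163 / 5 = 32.6 points/sprint

32.6 points/sprint


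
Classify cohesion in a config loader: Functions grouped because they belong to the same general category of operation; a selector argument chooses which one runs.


Reasoning: Grouped by category of activity, not by data or sequence
Type: Logical cohesion

Logical cohesion


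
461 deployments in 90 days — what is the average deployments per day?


Formula: deployments per day = releases / days
= 461 / 90
= 5.122 deploys/day
(equivalently, 35.86 deploys/week)

5.122 deploys/day


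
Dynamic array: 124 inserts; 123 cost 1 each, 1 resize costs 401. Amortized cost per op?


Formula: Amortized cost = Total cost / Operations
Total cost = (123 * 1) + (1 * 401)
Total cost = 123 + 401 = 524
Amortized = 524 / 124 = 4.2258

4.2258


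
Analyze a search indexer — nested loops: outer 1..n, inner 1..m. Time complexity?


Reasoning: product of independent bounds
Complexity: O(n*m)

O(n*m)


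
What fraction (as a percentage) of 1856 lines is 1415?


Coverage = covered / total * 100
Coverage = 1415 / 1856 * 100
Coverage = 76.24%

76.24%


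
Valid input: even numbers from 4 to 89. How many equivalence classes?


Constraint: even integers in [4, 89]
Class 1: x < 4 — out-of-range invalid
Class 2: x in [4,89] but odd — wrong type invalid
Class 3: x in [4,89] and even — valid
Class 4: x > 89 — out-of-range invalid
Total equivalence classes: 4

4 equivalence classes


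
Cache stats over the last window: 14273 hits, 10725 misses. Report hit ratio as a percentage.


Formula: hit rate = hits / (hits + misses) * 100
hit rate = 14273 / (14273 + 10725) * 100
hit rate = 14273 / 24998 * 100
hit rate = 57.1%

57.1%


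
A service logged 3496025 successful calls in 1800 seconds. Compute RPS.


Formula: throughput = requests / seconds
throughput = 3496025 / 1800
throughput = 1942.24 requests/second

1942.24 requests/second


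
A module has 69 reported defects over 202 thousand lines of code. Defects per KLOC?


Defect density = defects / KLOC
Defect density = 69 / 202
Defect density = 0.342 defects/KLOC

0.342 defects/KLOC


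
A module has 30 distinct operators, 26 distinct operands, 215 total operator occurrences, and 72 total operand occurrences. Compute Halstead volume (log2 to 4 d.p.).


Formula: V = N * log2(η), where N = N1 + N2 and η = η1 + η2
η = 30 + 26 = 56
N = 215 + 72 = 287
log2(56) ≈ 5.8074
V = 287 * 5.8074 = 1666.72

1666.72


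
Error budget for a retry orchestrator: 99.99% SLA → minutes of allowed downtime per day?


Formula: allowed downtime = period * (100 - SLA) / 100
Period (day) = 1440 minutes
Unavailability fraction = (100 - 99.99) / 100
Allowed downtime = 1440 * (100 - 99.99) / 100
Allowed downtime = 0.144 minutes

0.144 minutes


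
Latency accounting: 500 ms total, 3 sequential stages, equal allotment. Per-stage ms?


Formula: per_stage = total_budget / stages
per_stage = 500 / 3
per_stage = 166.67 ms

166.67 ms


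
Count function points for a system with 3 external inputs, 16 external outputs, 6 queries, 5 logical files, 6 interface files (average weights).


UFP = EI*4 + EO*5 + EQ*4 + ILF*10 + EIF*7
UFP = 3*4 + 16*5 + 6*4 + 5*10 + 6*7
UFP = 12 + 80 + 24 + 50 + 42
UFP = 208

208


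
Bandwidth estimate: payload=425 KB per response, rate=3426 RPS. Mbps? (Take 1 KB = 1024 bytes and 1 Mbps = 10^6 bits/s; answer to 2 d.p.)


Formula: Mbps = payload_bytes * RPS * 8 / 1e6
Payload per request = 425 KB = 425 * 1024 = 435200 bytes
Total bytes/sec = 435200 * 3426 = 1490995200
Total bits/sec = 1490995200 * 8 = 11927961600
Mbps = 11927961600 / 1e6 = 11927.96

11927.96 Mbps


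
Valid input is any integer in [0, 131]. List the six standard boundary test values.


Range: [0, 131]
Boundaries: just below min, min, min+1, max-1, max, just above max
Values: [-1, 0, 1, 130, 131, 132]

[-1, 0, 1, 130, 131, 132]


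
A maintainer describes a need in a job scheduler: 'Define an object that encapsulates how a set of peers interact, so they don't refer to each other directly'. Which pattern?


This matches the Mediator pattern

Mediator


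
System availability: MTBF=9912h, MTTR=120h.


Availability = MTBF / (MTBF + MTTR)
Availability = 9912 / (9912 + 120)
Availability = 9912 / 10032
Availability = 98.8038%

98.8038%


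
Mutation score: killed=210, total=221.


Mutation score = killed / total * 100
Mutation score = 210 / 221 * 100
Mutation score = 95.02%

95.02%


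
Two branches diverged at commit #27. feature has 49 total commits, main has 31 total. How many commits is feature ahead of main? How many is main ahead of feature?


Common ancestor: commit #27
feature commits after divergence: 49 - 27 = 22
main commits after divergence: 31 - 27 = 4
feature is 22 commits ahead of main
main is 4 commits ahead of feature

feature ahead: 22, main ahead: 4


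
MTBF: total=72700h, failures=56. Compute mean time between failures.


Formula: MTBF = Total operating time / Number of failures
MTBF = 72700 / 56
MTBF = 1298.21 hours

1298.21 hours


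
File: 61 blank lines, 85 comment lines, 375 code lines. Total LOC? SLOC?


Total LOC = blank + comment + code
Total LOC = 61 + 85 + 375 = 521
SLOC (source only) = code = 375

Total LOC: 521, SLOC: 375


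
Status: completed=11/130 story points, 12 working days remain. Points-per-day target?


Formula: Required rate = Remaining points / Days left
Remaining = 130 - 11 = 119 points
Required rate = 119 / 12 = 9.92 points/day

9.92 points/day


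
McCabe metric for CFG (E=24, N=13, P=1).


Formula: V(G) = E - N + 2P
V(G) = 24 - 13 + 2*1
V(G) = 11 + 2
V(G) = 13

13


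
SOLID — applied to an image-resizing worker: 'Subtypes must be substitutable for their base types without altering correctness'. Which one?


This describes the Liskov Substitution Principle (LSP)

Liskov Substitution Principle (LSP)


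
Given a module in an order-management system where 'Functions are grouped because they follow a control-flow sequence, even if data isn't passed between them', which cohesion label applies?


Reasoning: Grouped by order of execution within a routine, not by data flow
Type: Procedural cohesion

Procedural cohesion


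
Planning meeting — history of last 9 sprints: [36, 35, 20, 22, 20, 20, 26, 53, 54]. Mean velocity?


Formula: Avg velocity = Total points / Number of sprints
Points: [36, 35, 20, 22, 20, 20, 26, 53, 54]
Sum = 36 + 35 + 20 + 22 + 20 + 20 + 26 + 53 + 54 = 286
Avg velocity = 286 / 9 = 31.78 points/sprint

31.78 points/sprint


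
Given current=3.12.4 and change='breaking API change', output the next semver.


Current: 3.12.4
Change category: 'breaking API change' → major bump
SemVer rule: major bump → increment MAJOR, reset MINOR and PATCH to 0
New: 4.0.0

4.0.0


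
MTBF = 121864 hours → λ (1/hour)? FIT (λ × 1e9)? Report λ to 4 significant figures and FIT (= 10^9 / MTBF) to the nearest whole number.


Formula: λ = 1 / MTBF; FIT = λ × 1e9 = 1e9 / MTBF
λ = 1 / 121864 ≈ 8.206e-06 failures/hour
FIT = 1e9 / 121864 ≈ 8206 failures per 1e9 hours (nearest whole number)

λ = 8.206e-06 /h, FIT = 8206


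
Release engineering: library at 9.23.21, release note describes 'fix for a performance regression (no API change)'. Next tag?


Current: 9.23.21
Change category: 'fix for a performance regression (no API change)' → patch bump
SemVer rule: patch bump → increment PATCH (MAJOR and MINOR unchanged)
New: 9.23.22

9.23.22


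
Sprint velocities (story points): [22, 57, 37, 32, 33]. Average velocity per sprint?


Formula: Avg velocity = Total points / Number of sprints
Points: [22, 57, 37, 32, 33]
Sum = 22 + 57 + 37 + 32 + 33 = 181
Avg velocity = 181 / 5 = 36.2 points/sprint

36.2 points/sprint


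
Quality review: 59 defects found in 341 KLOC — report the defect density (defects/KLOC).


Defect density = defects / KLOC
Defect density = 59 / 341
Defect density = 0.173 defects/KLOC

0.173 defects/KLOC


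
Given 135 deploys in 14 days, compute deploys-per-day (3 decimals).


Formula: deployments per day = releases / days
= 135 / 14
= 9.643 deploys/day
(equivalently, 67.5 deploys/week)

9.643 deploys/day


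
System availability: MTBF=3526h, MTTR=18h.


Availability = MTBF / (MTBF + MTTR)
Availability = 3526 / (3526 + 18)
Availability = 3526 / 3544
Availability = 99.4921%

99.4921%


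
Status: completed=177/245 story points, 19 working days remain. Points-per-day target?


Formula: Required rate = Remaining points / Days left
Remaining = 245 - 177 = 68 points
Required rate = 68 / 19 = 3.58 points/day

3.58 points/day


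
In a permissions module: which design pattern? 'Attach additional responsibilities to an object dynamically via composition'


This matches the Decorator pattern

Decorator


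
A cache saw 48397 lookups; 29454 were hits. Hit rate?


Formula: hit rate = hits / (hits + misses) * 100
hit rate = 29454 / (29454 + 18943) * 100
hit rate = 29454 / 48397 * 100
hit rate = 60.86%

60.86%


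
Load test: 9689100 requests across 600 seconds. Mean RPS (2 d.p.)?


Formula: throughput = requests / seconds
throughput = 9689100 / 600
throughput = 16148.5 requests/second

16148.5 requests/second


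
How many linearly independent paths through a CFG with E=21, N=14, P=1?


Formula: V(G) = E - N + 2P
V(G) = 21 - 14 + 2*1
V(G) = 7 + 2
V(G) = 9

9


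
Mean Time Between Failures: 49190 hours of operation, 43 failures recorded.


Formula: MTBF = Total operating time / Number of failures
MTBF = 49190 / 43
MTBF = 1143.95 hours

1143.95 hours


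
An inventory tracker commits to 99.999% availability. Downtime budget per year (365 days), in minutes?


Formula: allowed downtime = period * (100 - SLA) / 100
Period (year (365 days)) = 525600 minutes
Unavailability fraction = (100 - 99.999) / 100
Allowed downtime = 525600 * (100 - 99.999) / 100
Allowed downtime = 5.256 minutes

5.256 minutes


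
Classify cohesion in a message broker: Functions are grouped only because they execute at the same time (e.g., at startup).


Reasoning: Related by timing only
Type: Temporal cohesion

Temporal cohesion


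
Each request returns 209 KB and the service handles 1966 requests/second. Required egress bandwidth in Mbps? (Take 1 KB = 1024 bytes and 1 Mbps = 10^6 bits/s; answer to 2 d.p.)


Formula: Mbps = payload_bytes * RPS * 8 / 1e6
Payload per request = 209 KB = 209 * 1024 = 214016 bytes
Total bytes/sec = 214016 * 1966 = 420755456
Total bits/sec = 420755456 * 8 = 3366043648
Mbps = 3366043648 / 1e6 = 3366.04

3366.04 Mbps


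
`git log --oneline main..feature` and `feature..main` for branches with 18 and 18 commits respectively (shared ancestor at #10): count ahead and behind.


Common ancestor: commit #10
feature commits after divergence: 18 - 10 = 8
main commits after divergence: 18 - 10 = 8
feature is 8 commits ahead of main
main is 8 commits ahead of feature

feature ahead: 8, main ahead: 8


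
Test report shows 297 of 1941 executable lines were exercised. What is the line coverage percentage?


Coverage = covered / total * 100
Coverage = 297 / 1941 * 100
Coverage = 15.3%

15.3%


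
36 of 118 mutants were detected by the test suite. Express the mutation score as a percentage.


Mutation score = killed / total * 100
Mutation score = 36 / 118 * 100
Mutation score = 30.51%

30.51%


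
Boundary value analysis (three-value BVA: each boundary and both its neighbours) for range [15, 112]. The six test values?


Range: [15, 112]
Boundaries: just below min, min, min+1, max-1, max, just above max
Values: [14, 15, 16, 111, 112, 113]

[14, 15, 16, 111, 112, 113]


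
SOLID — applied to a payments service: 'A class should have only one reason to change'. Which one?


This describes the Single Responsibility Principle (SRP)

Single Responsibility Principle (SRP)


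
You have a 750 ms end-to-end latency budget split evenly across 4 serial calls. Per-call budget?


Formula: per_stage = total_budget / stages
per_stage = 750 / 4
per_stage = 187.5 ms

187.5 ms


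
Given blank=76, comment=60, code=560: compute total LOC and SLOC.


Total LOC = blank + comment + code
Total LOC = 76 + 60 + 560 = 696
SLOC (source only) = code = 560

Total LOC: 696, SLOC: 560


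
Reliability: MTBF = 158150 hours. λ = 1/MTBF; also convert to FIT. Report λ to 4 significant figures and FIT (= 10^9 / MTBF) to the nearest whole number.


Formula: λ = 1 / MTBF; FIT = λ × 1e9 = 1e9 / MTBF
λ = 1 / 158150 ≈ 6.323e-06 failures/hour
FIT = 1e9 / 158150 ≈ 6323 failures per 1e9 hours (nearest whole number)

λ = 6.323e-06 /h, FIT = 6323


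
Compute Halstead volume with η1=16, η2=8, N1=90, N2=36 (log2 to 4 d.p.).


Formula: V = N * log2(η), where N = N1 + N2 and η = η1 + η2
η = 16 + 8 = 24
N = 90 + 36 = 126
log2(24) ≈ 4.5850
V = 126 * 4.5850 = 577.71

577.71


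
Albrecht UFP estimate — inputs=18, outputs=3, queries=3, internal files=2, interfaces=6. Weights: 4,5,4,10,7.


UFP = EI*4 + EO*5 + EQ*4 + ILF*10 + EIF*7
UFP = 18*4 + 3*5 + 3*4 + 2*10 + 6*7
UFP = 72 + 15 + 12 + 20 + 42
UFP = 161

161


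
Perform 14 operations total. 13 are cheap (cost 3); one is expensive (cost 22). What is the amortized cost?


Formula: Amortized cost = Total cost / Operations
Total cost = (13 * 3) + (1 * 22)
Total cost = 39 + 22 = 61
Amortized = 61 / 14 = 4.3571

4.3571


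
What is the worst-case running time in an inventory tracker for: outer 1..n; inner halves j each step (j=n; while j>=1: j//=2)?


Reasoning: n times log n
Complexity: O(n log n)

O(n log n)


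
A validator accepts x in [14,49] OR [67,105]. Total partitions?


Valid ranges: [14,49] and [67,105]
Class 1: x < 14 — invalid
Class 2: 14 ≤ x ≤ 49 — valid
Class 3: 49 < x < 67 — invalid (gap between ranges)
Class 4: 67 ≤ x ≤ 105 — valid
Class 5: x > 105 — invalid
Total equivalence classes: 5

5 equivalence classes


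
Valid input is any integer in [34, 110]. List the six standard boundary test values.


Range: [34, 110]
Boundaries: just below min, min, min+1, max-1, max, just above max
Values: [33, 34, 35, 109, 110, 111]

[33, 34, 35, 109, 110, 111]


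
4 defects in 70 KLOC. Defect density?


Defect density = defects / KLOC
Defect density = 4 / 70
Defect density = 0.057 defects/KLOC

0.057 defects/KLOC


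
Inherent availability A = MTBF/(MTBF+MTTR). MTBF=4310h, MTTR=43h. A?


Availability = MTBF / (MTBF + MTTR)
Availability = 4310 / (4310 + 43)
Availability = 4310 / 4353
Availability = 99.0122%

99.0122%


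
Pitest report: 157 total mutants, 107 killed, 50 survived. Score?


Mutation score = killed / total * 100
Mutation score = 107 / 157 * 100
Mutation score = 68.15%

68.15%


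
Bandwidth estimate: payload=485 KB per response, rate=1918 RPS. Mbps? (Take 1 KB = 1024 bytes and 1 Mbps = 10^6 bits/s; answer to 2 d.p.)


Formula: Mbps = payload_bytes * RPS * 8 / 1e6
Payload per request = 485 KB = 485 * 1024 = 496640 bytes
Total bytes/sec = 496640 * 1918 = 952555520
Total bits/sec = 952555520 * 8 = 7620444160
Mbps = 7620444160 / 1e6 = 7620.44

7620.44 Mbps


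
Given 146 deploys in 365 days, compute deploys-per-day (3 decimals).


Formula: deployments per day = releases / days
= 146 / 365
= 0.4 deploys/day
(equivalently, 2.8 deploys/week)

0.4 deploys/day


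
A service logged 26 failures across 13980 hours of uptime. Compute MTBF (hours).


Formula: MTBF = Total operating time / Number of failures
MTBF = 13980 / 26
MTBF = 537.69 hours

537.69 hours


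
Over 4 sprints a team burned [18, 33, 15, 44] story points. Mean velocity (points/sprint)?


Formula: Avg velocity = Total points / Number of sprints
Points: [18, 33, 15, 44]
Sum = 18 + 33 + 15 + 44 = 110
Avg velocity = 110 / 4 = 27.5 points/sprint

27.5 points/sprint


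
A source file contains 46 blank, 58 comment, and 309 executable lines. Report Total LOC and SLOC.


Total LOC = blank + comment + code
Total LOC = 46 + 58 + 309 = 413
SLOC (source only) = code = 309

Total LOC: 413, SLOC: 309


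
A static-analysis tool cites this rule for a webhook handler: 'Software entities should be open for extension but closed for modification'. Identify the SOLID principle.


This describes the Open/Closed Principle (OCP)

Open/Closed Principle (OCP)


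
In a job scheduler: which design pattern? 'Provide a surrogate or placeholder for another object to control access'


This matches the Proxy pattern

Proxy


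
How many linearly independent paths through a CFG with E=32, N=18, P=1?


Formula: V(G) = E - N + 2P
V(G) = 32 - 18 + 2*1
V(G) = 14 + 2
V(G) = 16

16


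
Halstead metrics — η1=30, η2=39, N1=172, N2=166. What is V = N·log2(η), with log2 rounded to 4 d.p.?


Formula: V = N * log2(η), where N = N1 + N2 and η = η1 + η2
η = 30 + 39 = 69
N = 172 + 166 = 338
log2(69) ≈ 6.1085
V = 338 * 6.1085 = 2064.67

2064.67


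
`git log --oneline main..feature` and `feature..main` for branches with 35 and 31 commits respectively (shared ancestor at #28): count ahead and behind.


Common ancestor: commit #28
feature commits after divergence: 35 - 28 = 7
main commits after divergence: 31 - 28 = 3
feature is 7 commits ahead of main
main is 3 commits ahead of feature

feature ahead: 7, main ahead: 3


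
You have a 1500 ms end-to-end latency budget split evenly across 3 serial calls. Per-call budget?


Formula: per_stage = total_budget / stages
per_stage = 1500 / 3
per_stage = 500.0 ms

500.0 ms


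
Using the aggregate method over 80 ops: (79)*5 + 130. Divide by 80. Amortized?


Formula: Amortized cost = Total cost / Operations
Total cost = (79 * 5) + (1 * 130)
Total cost = 395 + 130 = 525
Amortized = 525 / 80 = 6.5625

6.5625


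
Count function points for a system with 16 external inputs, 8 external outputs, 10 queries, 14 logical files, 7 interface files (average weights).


UFP = EI*4 + EO*5 + EQ*4 + ILF*10 + EIF*7
UFP = 16*4 + 8*5 + 10*4 + 14*10 + 7*7
UFP = 64 + 40 + 40 + 140 + 49
UFP = 333

333


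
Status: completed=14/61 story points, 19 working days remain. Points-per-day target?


Formula: Required rate = Remaining points / Days left
Remaining = 61 - 14 = 47 points
Required rate = 47 / 19 = 2.47 points/day

2.47 points/day


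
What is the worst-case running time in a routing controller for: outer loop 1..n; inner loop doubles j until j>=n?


Reasoning: linear outer times logarithmic inner
Complexity: O(n log n)

O(n log n)


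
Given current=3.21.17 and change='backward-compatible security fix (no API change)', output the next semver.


Current: 3.21.17
Change category: 'backward-compatible security fix (no API change)' → patch bump
SemVer rule: patch bump → increment PATCH (MAJOR and MINOR unchanged)
New: 3.21.18

3.21.18


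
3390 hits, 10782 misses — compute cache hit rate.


Formula: hit rate = hits / (hits + misses) * 100
hit rate = 3390 / (3390 + 10782) * 100
hit rate = 3390 / 14172 * 100
hit rate = 23.92%

23.92%


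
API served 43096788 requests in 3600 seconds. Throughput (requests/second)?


Formula: throughput = requests / seconds
throughput = 43096788 / 3600
throughput = 11971.33 requests/second

11971.33 requests/second


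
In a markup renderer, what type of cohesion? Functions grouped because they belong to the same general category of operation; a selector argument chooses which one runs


Reasoning: Grouped by category of activity, not by data or sequence
Type: Logical cohesion

Logical cohesion


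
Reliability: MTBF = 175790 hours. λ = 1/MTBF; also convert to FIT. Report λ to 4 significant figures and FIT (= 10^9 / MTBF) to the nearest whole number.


Formula: λ = 1 / MTBF; FIT = λ × 1e9 = 1e9 / MTBF
λ = 1 / 175790 ≈ 5.689e-06 failures/hour
FIT = 1e9 / 175790 ≈ 5689 failures per 1e9 hours (nearest whole number)

λ = 5.689e-06 /h, FIT = 5689


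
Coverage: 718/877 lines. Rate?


Coverage = covered / total * 100
Coverage = 718 / 877 * 100
Coverage = 81.87%

81.87%


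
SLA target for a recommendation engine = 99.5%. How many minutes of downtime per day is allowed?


Formula: allowed downtime = period * (100 - SLA) / 100
Period (day) = 1440 minutes
Unavailability fraction = (100 - 99.5) / 100
Allowed downtime = 1440 * (100 - 99.5) / 100
Allowed downtime = 7.2 minutes

7.2 minutes


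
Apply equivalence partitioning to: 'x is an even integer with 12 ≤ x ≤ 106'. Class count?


Constraint: even integers in [12, 106]
Class 1: x < 12 — out-of-range invalid
Class 2: x in [12,106] but odd — wrong type invalid
Class 3: x in [12,106] and even — valid
Class 4: x > 106 — out-of-range invalid
Total equivalence classes: 4

4 equivalence classes


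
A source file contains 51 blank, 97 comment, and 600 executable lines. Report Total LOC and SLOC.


Total LOC = blank + comment + code
Total LOC = 51 + 97 + 600 = 748
SLOC (source only) = code = 600

Total LOC: 748, SLOC: 600


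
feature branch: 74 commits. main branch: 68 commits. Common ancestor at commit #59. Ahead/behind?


Common ancestor: commit #59
feature commits after divergence: 74 - 59 = 15
main commits after divergence: 68 - 59 = 9
feature is 15 commits ahead of main
main is 9 commits ahead of feature

feature ahead: 15, main ahead: 9


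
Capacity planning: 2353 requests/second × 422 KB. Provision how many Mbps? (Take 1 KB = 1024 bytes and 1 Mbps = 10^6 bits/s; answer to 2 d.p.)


Formula: Mbps = payload_bytes * RPS * 8 / 1e6
Payload per request = 422 KB = 422 * 1024 = 432128 bytes
Total bytes/sec = 432128 * 2353 = 1016797184
Total bits/sec = 1016797184 * 8 = 8134377472
Mbps = 8134377472 / 1e6 = 8134.38

8134.38 Mbps


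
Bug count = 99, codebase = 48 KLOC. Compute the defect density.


Defect density = defects / KLOC
Defect density = 99 / 48
Defect density = 2.063 defects/KLOC

2.063 defects/KLOC


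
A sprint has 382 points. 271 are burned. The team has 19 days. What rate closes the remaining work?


Formula: Required rate = Remaining points / Days left
Remaining = 382 - 271 = 111 points
Required rate = 111 / 19 = 5.84 points/day

5.84 points/day


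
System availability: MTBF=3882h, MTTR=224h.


Availability = MTBF / (MTBF + MTTR)
Availability = 3882 / (3882 + 224)
Availability = 3882 / 4106
Availability = 94.5446%

94.5446%


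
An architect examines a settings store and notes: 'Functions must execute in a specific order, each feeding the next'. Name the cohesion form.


Reasoning: Output of one is input to next
Type: Sequential cohesion

Sequential cohesion


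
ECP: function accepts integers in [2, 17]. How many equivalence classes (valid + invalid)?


Valid range: [2, 17]
Class 1: x < 2 — invalid
Class 2: 2 ≤ x ≤ 17 — valid
Class 3: x > 17 — invalid
Total equivalence classes: 3

3 equivalence classes


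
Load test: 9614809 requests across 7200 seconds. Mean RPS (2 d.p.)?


Formula: throughput = requests / seconds
throughput = 9614809 / 7200
throughput = 1335.39 requests/second

1335.39 requests/second


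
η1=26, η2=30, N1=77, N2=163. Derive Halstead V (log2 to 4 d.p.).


Formula: V = N * log2(η), where N = N1 + N2 and η = η1 + η2
η = 26 + 30 = 56
N = 77 + 163 = 240
log2(56) ≈ 5.8074
V = 240 * 5.8074 = 1393.78

1393.78


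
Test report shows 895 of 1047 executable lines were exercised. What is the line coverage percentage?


Coverage = covered / total * 100
Coverage = 895 / 1047 * 100
Coverage = 85.48%

85.48%


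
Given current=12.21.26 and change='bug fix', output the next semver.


Current: 12.21.26
Change category: 'bug fix' → patch bump
SemVer rule: patch bump → increment PATCH (MAJOR and MINOR unchanged)
New: 12.21.27

12.21.27


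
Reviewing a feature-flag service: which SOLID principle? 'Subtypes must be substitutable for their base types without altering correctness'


This describes the Liskov Substitution Principle (LSP)

Liskov Substitution Principle (LSP)


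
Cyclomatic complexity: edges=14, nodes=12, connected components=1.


Formula: V(G) = E - N + 2P
V(G) = 14 - 12 + 2*1
V(G) = 2 + 2
V(G) = 4

4


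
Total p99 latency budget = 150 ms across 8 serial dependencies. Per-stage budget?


Formula: per_stage = total_budget / stages
per_stage = 150 / 8
per_stage = 18.75 ms

18.75 ms


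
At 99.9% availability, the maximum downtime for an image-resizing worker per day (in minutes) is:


Formula: allowed downtime = period * (100 - SLA) / 100
Period (day) = 1440 minutes
Unavailability fraction = (100 - 99.9) / 100
Allowed downtime = 1440 * (100 - 99.9) / 100
Allowed downtime = 1.44 minutes

1.44 minutes


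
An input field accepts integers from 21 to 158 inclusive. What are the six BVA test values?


Range: [21, 158]
Boundaries: just below min, min, min+1, max-1, max, just above max
Values: [20, 21, 22, 157, 158, 159]

[20, 21, 22, 157, 158, 159]


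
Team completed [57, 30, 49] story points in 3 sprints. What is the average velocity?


Formula: Avg velocity = Total points / Number of sprints
Points: [57, 30, 49]
Sum = 57 + 30 + 49 = 136
Avg velocity = 136 / 3 = 45.33 points/sprint

45.33 points/sprint


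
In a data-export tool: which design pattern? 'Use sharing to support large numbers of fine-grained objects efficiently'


This matches the Flyweight pattern

Flyweight


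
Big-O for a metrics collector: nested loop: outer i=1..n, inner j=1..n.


Reasoning: n iterations times n iterations
Complexity: O(n^2)

O(n^2)


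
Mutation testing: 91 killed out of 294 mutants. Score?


Mutation score = killed / total * 100
Mutation score = 91 / 294 * 100
Mutation score = 30.95%

30.95%


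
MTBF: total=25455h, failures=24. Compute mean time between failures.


Formula: MTBF = Total operating time / Number of failures
MTBF = 25455 / 24
MTBF = 1060.63 hours

1060.63 hours


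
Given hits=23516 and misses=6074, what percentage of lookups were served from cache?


Formula: hit rate = hits / (hits + misses) * 100
hit rate = 23516 / (23516 + 6074) * 100
hit rate = 23516 / 29590 * 100
hit rate = 79.47%

79.47%


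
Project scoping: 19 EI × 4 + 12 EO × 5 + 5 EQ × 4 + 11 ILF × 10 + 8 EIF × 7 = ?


UFP = EI*4 + EO*5 + EQ*4 + ILF*10 + EIF*7
UFP = 19*4 + 12*5 + 5*4 + 11*10 + 8*7
UFP = 76 + 60 + 20 + 110 + 56
UFP = 322

322


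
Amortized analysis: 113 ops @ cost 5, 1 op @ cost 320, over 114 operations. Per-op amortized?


Formula: Amortized cost = Total cost / Operations
Total cost = (113 * 5) + (1 * 320)
Total cost = 565 + 320 = 885
Amortized = 885 / 114 = 7.7632

7.7632


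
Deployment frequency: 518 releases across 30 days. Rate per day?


Formula: deployments per day = releases / days
= 518 / 30
= 17.267 deploys/day
(equivalently, 120.87 deploys/week)

17.267 deploys/day


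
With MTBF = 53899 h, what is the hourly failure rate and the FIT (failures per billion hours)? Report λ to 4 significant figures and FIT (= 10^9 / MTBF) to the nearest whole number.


Formula: λ = 1 / MTBF; FIT = λ × 1e9 = 1e9 / MTBF
λ = 1 / 53899 ≈ 1.855e-05 failures/hour
FIT = 1e9 / 53899 ≈ 18553 failures per 1e9 hours (nearest whole number)

λ = 1.855e-05 /h, FIT = 18553


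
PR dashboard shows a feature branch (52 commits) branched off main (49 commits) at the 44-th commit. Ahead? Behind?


Common ancestor: commit #44
feature commits after divergence: 52 - 44 = 8
main commits after divergence: 49 - 44 = 5
feature is 8 commits ahead of main
main is 5 commits ahead of feature

feature ahead: 8, main ahead: 5


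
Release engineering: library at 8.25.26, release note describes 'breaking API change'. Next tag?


Current: 8.25.26
Change category: 'breaking API change' → major bump
SemVer rule: major bump → increment MAJOR, reset MINOR and PATCH to 0
New: 9.0.0

9.0.0


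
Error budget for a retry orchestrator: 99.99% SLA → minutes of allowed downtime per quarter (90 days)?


Formula: allowed downtime = period * (100 - SLA) / 100
Period (quarter (90 days)) = 129600 minutes
Unavailability fraction = (100 - 99.99) / 100
Allowed downtime = 129600 * (100 - 99.99) / 100
Allowed downtime = 12.96 minutes

12.96 minutes


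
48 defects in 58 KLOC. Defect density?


Defect density = defects / KLOC
Defect density = 48 / 58
Defect density = 0.828 defects/KLOC

0.828 defects/KLOC


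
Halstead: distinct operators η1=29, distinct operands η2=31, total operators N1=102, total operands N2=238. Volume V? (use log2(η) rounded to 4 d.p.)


Formula: V = N * log2(η), where N = N1 + N2 and η = η1 + η2
η = 29 + 31 = 60
N = 102 + 238 = 340
log2(60) ≈ 5.9069
V = 340 * 5.9069 = 2008.35

2008.35


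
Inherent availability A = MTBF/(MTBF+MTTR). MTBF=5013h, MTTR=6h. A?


Availability = MTBF / (MTBF + MTTR)
Availability = 5013 / (5013 + 6)
Availability = 5013 / 5019
Availability = 99.8805%

99.8805%


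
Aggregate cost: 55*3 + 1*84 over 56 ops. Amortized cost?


Formula: Amortized cost = Total cost / Operations
Total cost = (55 * 3) + (1 * 84)
Total cost = 165 + 84 = 249
Amortized = 249 / 56 = 4.4464

4.4464


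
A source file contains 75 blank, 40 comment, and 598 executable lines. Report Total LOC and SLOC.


Total LOC = blank + comment + code
Total LOC = 75 + 40 + 598 = 713
SLOC (source only) = code = 598

Total LOC: 713, SLOC: 598


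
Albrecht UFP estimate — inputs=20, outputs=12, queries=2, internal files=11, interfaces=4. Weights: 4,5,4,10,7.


UFP = EI*4 + EO*5 + EQ*4 + ILF*10 + EIF*7
UFP = 20*4 + 12*5 + 2*4 + 11*10 + 4*7
UFP = 80 + 60 + 8 + 110 + 28
UFP = 286

286


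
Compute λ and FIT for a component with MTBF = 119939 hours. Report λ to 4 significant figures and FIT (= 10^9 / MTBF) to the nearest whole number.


Formula: λ = 1 / MTBF; FIT = λ × 1e9 = 1e9 / MTBF
λ = 1 / 119939 ≈ 8.338e-06 failures/hour
FIT = 1e9 / 119939 ≈ 8338 failures per 1e9 hours (nearest whole number)

λ = 8.338e-06 /h, FIT = 8338


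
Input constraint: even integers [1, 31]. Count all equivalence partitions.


Constraint: even integers in [1, 31]
Class 1: x < 1 — out-of-range invalid
Class 2: x in [1,31] but odd — wrong type invalid
Class 3: x in [1,31] and even — valid
Class 4: x > 31 — out-of-range invalid
Total equivalence classes: 4

4 equivalence classes


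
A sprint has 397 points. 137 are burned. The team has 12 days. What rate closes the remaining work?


Formula: Required rate = Remaining points / Days left
Remaining = 397 - 137 = 260 points
Required rate = 260 / 12 = 21.67 points/day

21.67 points/day


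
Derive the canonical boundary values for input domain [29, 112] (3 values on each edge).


Range: [29, 112]
Boundaries: just below min, min, min+1, max-1, max, just above max
Values: [28, 29, 30, 111, 112, 113]

[28, 29, 30, 111, 112, 113]


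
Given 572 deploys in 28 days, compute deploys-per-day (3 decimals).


Formula: deployments per day = releases / days
= 572 / 28
= 20.429 deploys/day
(equivalently, 143.0 deploys/week)

20.429 deploys/day


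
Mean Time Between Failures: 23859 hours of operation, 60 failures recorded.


Formula: MTBF = Total operating time / Number of failures
MTBF = 23859 / 60
MTBF = 397.65 hours

397.65 hours


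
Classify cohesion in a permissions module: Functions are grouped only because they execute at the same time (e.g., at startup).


Reasoning: Related by timing only
Type: Temporal cohesion

Temporal cohesion


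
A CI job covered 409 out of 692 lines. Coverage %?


Coverage = covered / total * 100
Coverage = 409 / 692 * 100
Coverage = 59.1%

59.1%


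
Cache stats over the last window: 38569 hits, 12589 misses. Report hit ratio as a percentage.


Formula: hit rate = hits / (hits + misses) * 100
hit rate = 38569 / (38569 + 12589) * 100
hit rate = 38569 / 51158 * 100
hit rate = 75.39%

75.39%


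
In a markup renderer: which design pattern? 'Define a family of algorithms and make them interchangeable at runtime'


This matches the Strategy pattern

Strategy


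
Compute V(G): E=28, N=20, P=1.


Formula: V(G) = E - N + 2P
V(G) = 28 - 20 + 2*1
V(G) = 8 + 2
V(G) = 10

10


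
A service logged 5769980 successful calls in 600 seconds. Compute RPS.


Formula: throughput = requests / seconds
throughput = 5769980 / 600
throughput = 9616.63 requests/second

9616.63 requests/second


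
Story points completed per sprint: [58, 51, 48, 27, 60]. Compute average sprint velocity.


Formula: Avg velocity = Total points / Number of sprints
Points: [58, 51, 48, 27, 60]
Sum = 58 + 51 + 48 + 27 + 60 = 244
Avg velocity = 244 / 5 = 48.8 points/sprint

48.8 points/sprint


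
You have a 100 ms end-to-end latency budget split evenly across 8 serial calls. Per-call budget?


Formula: per_stage = total_budget / stages
per_stage = 100 / 8
per_stage = 12.5 ms

12.5 ms
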